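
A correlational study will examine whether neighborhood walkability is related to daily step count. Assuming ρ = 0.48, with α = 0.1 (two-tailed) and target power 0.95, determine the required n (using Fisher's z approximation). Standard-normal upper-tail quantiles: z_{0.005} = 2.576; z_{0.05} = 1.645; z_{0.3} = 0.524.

n = 43

Fisher's z: C = ½·ln((1+r)/(1−r)) = ½·ln(2.8462) = 0.5230.
n = ((z_{α/2} + z_β)/C)² + 3.
(1.645 + 1.645) / 0.5230 = 3.290 / 0.5230 = 6.291.
n = 6.291² + 3 = 39.57 + 3 = 42.6.
Round up.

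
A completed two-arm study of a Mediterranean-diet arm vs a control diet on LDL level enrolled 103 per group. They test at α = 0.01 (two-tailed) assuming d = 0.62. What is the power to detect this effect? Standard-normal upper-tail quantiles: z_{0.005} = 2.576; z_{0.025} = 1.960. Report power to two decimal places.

For two equal groups, power = Φ(d·√(n/2) − z_{α/2}).
d·√(n/2) = 0.62 × √(103/2) = 0.62 × 7.176 = 4.449.
z_β = 4.449 − 2.576 = 1.873.
Power = Φ(1.873) = 0.969.

power ≈ 0.97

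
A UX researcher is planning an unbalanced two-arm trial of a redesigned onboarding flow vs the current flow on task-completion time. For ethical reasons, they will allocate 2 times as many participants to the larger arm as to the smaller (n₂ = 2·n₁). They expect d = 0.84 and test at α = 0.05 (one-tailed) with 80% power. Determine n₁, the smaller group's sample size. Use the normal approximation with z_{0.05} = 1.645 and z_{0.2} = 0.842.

n₁ = 14

With allocation ratio k = n₂/n₁ = 2, Var(x̄₁−x̄₂) = σ²(1/n₁ + 1/(k·n₁)) = σ²·(k+1)/(k·n₁).
So n₁ = (1 + 1/k)·((z_{α} + z_β)/d)² = 1.500 × (2.487/0.84)².
n₁ = 1.500 × 8.77 = 13.1.
Round up: n₁ = 14, giving n₂ = 2 × 14 = 28.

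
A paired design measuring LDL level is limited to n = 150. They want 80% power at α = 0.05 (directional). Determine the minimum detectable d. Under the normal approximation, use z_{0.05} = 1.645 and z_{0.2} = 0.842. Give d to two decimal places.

For a single sample (or paired design) of n = 150: d_min = (z_{α} + z_β)/√n.
z-sum = 1.645 + 0.842 = 2.487.
d_min = 2.487 / √150 = 2.487 / 12.247 = 0.203.

d_min ≈ 0.20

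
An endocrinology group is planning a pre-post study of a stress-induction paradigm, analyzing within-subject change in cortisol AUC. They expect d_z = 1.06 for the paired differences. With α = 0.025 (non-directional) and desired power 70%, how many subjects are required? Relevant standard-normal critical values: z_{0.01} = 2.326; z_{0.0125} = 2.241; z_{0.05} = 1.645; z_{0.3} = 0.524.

For a paired (one-sample on differences) test: n = ((z_{α/2} + z_β) / d)².
z_{α/2} + z_β = 2.241 + 0.524 = 2.765.
n = (2.765 / 1.06)² = 2.608² = 6.80.
Round up.

n = 7 pairs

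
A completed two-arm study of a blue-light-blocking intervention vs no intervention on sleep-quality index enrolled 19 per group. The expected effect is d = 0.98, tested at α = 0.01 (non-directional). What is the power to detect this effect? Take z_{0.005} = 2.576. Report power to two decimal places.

power ≈ 0.67

For two equal groups, power = Φ(d·√(n/2) − z_{α/2}).
d·√(n/2) = 0.98 × √(19/2) = 0.98 × 3.082 = 3.021.
z_β = 3.021 − 2.576 = 0.445.
Power = Φ(0.445) = 0.672.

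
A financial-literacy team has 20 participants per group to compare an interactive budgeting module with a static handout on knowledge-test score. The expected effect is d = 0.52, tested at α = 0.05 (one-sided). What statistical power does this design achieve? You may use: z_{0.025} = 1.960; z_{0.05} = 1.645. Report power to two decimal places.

For two equal groups, power = Φ(d·√(n/2) − z_{α}).
d·√(n/2) = 0.52 × √(20/2) = 0.52 × 3.162 = 1.644.
z_β = 1.644 − 1.645 = -0.001.
Power = Φ(-0.001) = 0.500.

power ≈ 0.50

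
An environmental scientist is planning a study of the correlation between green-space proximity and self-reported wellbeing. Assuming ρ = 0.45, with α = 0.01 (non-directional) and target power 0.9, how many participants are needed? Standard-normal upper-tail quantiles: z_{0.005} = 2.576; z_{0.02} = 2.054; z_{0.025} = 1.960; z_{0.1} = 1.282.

Fisher's z: C = ½·ln((1+r)/(1−r)) = ½·ln(2.6364) = 0.4847.
n = ((z_{α/2} + z_β)/C)² + 3.
(2.576 + 1.282) / 0.4847 = 3.858 / 0.4847 = 7.960.
n = 7.960² + 3 = 63.35 + 3 = 66.4.
Round up.

n = 67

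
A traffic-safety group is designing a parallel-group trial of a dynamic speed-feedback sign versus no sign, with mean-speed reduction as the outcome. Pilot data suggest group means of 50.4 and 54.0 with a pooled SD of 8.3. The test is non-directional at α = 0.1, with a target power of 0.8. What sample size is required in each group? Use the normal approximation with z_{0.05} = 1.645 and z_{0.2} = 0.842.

Cohen's d = |M₁ − M₂| / SD_pooled = |50.4 − 54.0| / 8.3 = 3.6 / 8.3 = 0.434.
For two independent groups with equal n: n = 2·((z_{α/2} + z_β) / d)².
z_{α/2} + z_β = 1.645 + 0.842 = 2.487.
n = 2 × (2.487 / 0.434)² = 2 × 5.730² = 2 × 32.84 = 65.7.
Round up to the next whole participant.

n = 66 per group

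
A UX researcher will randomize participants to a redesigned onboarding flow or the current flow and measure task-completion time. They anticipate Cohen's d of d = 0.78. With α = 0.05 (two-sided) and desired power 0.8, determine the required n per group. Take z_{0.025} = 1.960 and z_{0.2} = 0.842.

For two independent groups with equal n: n = 2·((z_{α/2} + z_β) / d)².
z_{α/2} + z_β = 1.960 + 0.842 = 2.802.
n = 2 × (2.802 / 0.78)² = 2 × 3.592² = 2 × 12.90 = 25.8.
Round up to the next whole participant.

n = 26 per group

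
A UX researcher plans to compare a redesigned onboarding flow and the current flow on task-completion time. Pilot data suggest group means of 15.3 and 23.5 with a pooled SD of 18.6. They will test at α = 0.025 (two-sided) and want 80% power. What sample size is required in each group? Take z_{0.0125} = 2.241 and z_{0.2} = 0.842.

n = 98 per group

Cohen's d = |M₁ − M₂| / SD_pooled = |15.3 − 23.5| / 18.6 = 8.2 / 18.6 = 0.441.
For two independent groups with equal n: n = 2·((z_{α/2} + z_β) / d)².
z_{α/2} + z_β = 2.241 + 0.842 = 3.083.
n = 2 × (3.083 / 0.441)² = 2 × 6.991² = 2 × 48.87 = 97.7.
Round up to the next whole participant.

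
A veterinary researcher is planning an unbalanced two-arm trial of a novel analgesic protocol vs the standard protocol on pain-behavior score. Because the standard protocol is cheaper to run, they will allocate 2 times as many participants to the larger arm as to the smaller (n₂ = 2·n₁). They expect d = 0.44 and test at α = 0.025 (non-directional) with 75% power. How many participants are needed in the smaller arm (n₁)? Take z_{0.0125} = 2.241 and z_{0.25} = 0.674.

With allocation ratio k = n₂/n₁ = 2, Var(x̄₁−x̄₂) = σ²(1/n₁ + 1/(k·n₁)) = σ²·(k+1)/(k·n₁).
So n₁ = (1 + 1/k)·((z_{α/2} + z_β)/d)² = 1.500 × (2.915/0.44)².
n₁ = 1.500 × 43.89 = 65.8.
Round up: n₁ = 66, giving n₂ = 2 × 66 = 132.

n₁ = 66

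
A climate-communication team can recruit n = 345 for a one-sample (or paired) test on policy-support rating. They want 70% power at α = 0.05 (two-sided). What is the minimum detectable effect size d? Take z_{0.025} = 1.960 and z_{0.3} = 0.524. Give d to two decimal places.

For a single sample (or paired design) of n = 345: d_min = (z_{α/2} + z_β)/√n.
z-sum = 1.960 + 0.524 = 2.484.
d_min = 2.484 / √345 = 2.484 / 18.574 = 0.134.

d_min ≈ 0.13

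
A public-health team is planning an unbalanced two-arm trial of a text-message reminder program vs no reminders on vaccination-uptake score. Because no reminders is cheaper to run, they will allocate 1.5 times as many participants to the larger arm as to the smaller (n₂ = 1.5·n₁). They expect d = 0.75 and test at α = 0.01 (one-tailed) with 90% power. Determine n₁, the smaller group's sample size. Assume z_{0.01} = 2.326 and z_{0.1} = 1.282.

With allocation ratio k = n₂/n₁ = 1.5, Var(x̄₁−x̄₂) = σ²(1/n₁ + 1/(k·n₁)) = σ²·(k+1)/(k·n₁).
So n₁ = (1 + 1/k)·((z_{α} + z_β)/d)² = 1.667 × (3.608/0.75)².
n₁ = 1.667 × 23.14 = 38.6.
Round up: n₁ = 39, giving n₂ = ⌈1.5 × 39⌉ = ⌈58.5⌉ = 59.

n₁ = 39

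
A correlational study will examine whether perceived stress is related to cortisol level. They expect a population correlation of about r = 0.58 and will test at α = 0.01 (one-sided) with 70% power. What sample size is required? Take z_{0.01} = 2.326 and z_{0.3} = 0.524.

Fisher's z: C = ½·ln((1+r)/(1−r)) = ½·ln(3.7619) = 0.6625.
n = ((z_{α} + z_β)/C)² + 3.
(2.326 + 0.524) / 0.6625 = 2.850 / 0.6625 = 4.302.
n = 4.302² + 3 = 18.51 + 3 = 21.5.
Round up.

n = 22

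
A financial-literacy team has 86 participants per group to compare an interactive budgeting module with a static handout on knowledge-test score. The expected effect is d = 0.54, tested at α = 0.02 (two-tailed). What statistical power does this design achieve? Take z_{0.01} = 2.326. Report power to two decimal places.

For two equal groups, power = Φ(d·√(n/2) − z_{α/2}).
d·√(n/2) = 0.54 × √(86/2) = 0.54 × 6.557 = 3.541.
z_β = 3.541 − 2.326 = 1.215.
Power = Φ(1.215) = 0.888.

power ≈ 0.89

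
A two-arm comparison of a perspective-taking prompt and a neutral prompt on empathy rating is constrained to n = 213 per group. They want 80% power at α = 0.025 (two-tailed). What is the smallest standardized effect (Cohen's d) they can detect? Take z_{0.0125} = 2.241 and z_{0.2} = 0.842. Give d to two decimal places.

d_min ≈ 0.30

For two independent groups of n = 213 each: d_min = (z_{α/2} + z_β)·√(2/n).
z-sum = 2.241 + 0.842 = 3.083.
d_min = 3.083 × √(2/213) = 3.083 × 0.0969 = 0.299.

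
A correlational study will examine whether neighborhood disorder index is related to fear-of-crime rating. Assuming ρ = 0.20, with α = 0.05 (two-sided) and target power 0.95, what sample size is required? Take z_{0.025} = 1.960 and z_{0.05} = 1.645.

Fisher's z: C = ½·ln((1+r)/(1−r)) = ½·ln(1.5000) = 0.2027.
n = ((z_{α/2} + z_β)/C)² + 3.
(1.960 + 1.645) / 0.2027 = 3.605 / 0.2027 = 17.785.
n = 17.785² + 3 = 316.30 + 3 = 319.3.
Round up.

n = 320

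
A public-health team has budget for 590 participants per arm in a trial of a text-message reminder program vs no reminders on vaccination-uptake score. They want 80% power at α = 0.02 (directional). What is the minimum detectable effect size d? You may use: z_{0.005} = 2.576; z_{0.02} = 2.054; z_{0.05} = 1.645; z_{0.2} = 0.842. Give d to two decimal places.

d_min ≈ 0.17

For two independent groups of n = 590 each: d_min = (z_{α} + z_β)·√(2/n).
z-sum = 2.054 + 0.842 = 2.896.
d_min = 2.896 × √(2/590) = 2.896 × 0.0582 = 0.169.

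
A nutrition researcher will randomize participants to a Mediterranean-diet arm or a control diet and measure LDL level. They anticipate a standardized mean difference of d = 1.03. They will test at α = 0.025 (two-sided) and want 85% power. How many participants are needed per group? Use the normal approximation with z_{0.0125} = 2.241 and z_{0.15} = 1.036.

For two independent groups with equal n: n = 2·((z_{α/2} + z_β) / d)².
z_{α/2} + z_β = 2.241 + 1.036 = 3.277.
n = 2 × (3.277 / 1.03)² = 2 × 3.182² = 2 × 10.12 = 20.2.
Round up to the next whole participant.

n = 21 per group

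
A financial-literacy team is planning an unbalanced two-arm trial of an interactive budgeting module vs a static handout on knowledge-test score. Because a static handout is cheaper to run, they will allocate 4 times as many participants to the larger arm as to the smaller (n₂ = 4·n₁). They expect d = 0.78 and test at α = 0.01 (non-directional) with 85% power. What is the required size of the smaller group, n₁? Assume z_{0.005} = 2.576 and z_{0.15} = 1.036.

n₁ = 27

With allocation ratio k = n₂/n₁ = 4, Var(x̄₁−x̄₂) = σ²(1/n₁ + 1/(k·n₁)) = σ²·(k+1)/(k·n₁).
So n₁ = (1 + 1/k)·((z_{α/2} + z_β)/d)² = 1.250 × (3.612/0.78)².
n₁ = 1.250 × 21.44 = 26.8.
Round up: n₁ = 27, giving n₂ = 4 × 27 = 108.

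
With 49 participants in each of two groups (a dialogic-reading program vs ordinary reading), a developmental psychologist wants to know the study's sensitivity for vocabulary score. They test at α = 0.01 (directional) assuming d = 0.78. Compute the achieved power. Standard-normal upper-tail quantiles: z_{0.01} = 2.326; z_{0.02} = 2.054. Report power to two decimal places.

power ≈ 0.94

For two equal groups, power = Φ(d·√(n/2) − z_{α}).
d·√(n/2) = 0.78 × √(49/2) = 0.78 × 4.950 = 3.861.
z_β = 3.861 − 2.326 = 1.535.
Power = Φ(1.535) = 0.938.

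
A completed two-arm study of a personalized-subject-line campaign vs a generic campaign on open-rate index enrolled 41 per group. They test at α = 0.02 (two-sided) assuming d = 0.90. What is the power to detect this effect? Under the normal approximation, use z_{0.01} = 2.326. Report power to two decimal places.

power ≈ 0.96

For two equal groups, power = Φ(d·√(n/2) − z_{α/2}).
d·√(n/2) = 0.90 × √(41/2) = 0.90 × 4.528 = 4.075.
z_β = 4.075 − 2.326 = 1.749.
Power = Φ(1.749) = 0.960.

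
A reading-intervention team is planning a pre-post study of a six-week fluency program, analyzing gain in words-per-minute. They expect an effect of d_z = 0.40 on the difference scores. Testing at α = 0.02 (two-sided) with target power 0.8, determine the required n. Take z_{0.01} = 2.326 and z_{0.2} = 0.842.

n = 63 pairs

For a paired (one-sample on differences) test: n = ((z_{α/2} + z_β) / d)².
z_{α/2} + z_β = 2.326 + 0.842 = 3.168.
n = (3.168 / 0.40)² = 7.920² = 62.73.
Round up.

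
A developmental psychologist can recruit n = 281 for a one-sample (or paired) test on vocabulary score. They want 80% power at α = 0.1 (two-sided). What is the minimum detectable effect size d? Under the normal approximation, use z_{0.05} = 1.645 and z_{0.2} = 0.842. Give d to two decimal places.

d_min ≈ 0.15

For a single sample (or paired design) of n = 281: d_min = (z_{α/2} + z_β)/√n.
z-sum = 1.645 + 0.842 = 2.487.
d_min = 2.487 / √281 = 2.487 / 16.763 = 0.148.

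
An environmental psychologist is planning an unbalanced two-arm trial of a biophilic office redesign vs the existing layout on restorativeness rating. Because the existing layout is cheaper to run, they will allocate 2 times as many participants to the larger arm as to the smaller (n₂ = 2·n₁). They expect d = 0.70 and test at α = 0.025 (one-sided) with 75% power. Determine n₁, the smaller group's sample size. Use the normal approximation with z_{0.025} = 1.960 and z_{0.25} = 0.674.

n₁ = 22

With allocation ratio k = n₂/n₁ = 2, Var(x̄₁−x̄₂) = σ²(1/n₁ + 1/(k·n₁)) = σ²·(k+1)/(k·n₁).
So n₁ = (1 + 1/k)·((z_{α} + z_β)/d)² = 1.500 × (2.634/0.70)².
n₁ = 1.500 × 14.16 = 21.2.
Round up: n₁ = 22, giving n₂ = 2 × 22 = 44.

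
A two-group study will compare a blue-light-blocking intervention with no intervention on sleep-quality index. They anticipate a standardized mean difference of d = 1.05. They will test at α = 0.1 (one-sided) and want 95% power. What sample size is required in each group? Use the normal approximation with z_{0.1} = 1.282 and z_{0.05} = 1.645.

n = 16 per group

For two independent groups with equal n: n = 2·((z_{α} + z_β) / d)².
z_{α} + z_β = 1.282 + 1.645 = 2.927.
n = 2 × (2.927 / 1.05)² = 2 × 2.788² = 2 × 7.77 = 15.5.
Round up to the next whole participant.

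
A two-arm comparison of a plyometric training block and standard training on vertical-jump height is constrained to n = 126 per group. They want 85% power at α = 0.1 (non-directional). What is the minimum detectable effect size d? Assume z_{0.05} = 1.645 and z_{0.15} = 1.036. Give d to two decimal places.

d_min ≈ 0.34

For two independent groups of n = 126 each: d_min = (z_{α/2} + z_β)·√(2/n).
z-sum = 1.645 + 1.036 = 2.681.
d_min = 2.681 × √(2/126) = 2.681 × 0.1260 = 0.338.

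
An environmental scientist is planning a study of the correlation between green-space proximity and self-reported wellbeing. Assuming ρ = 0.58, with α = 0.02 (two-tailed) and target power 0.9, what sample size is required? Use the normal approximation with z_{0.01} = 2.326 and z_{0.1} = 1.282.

Fisher's z: C = ½·ln((1+r)/(1−r)) = ½·ln(3.7619) = 0.6625.
n = ((z_{α/2} + z_β)/C)² + 3.
(2.326 + 1.282) / 0.6625 = 3.608 / 0.6625 = 5.446.
n = 5.446² + 3 = 29.66 + 3 = 32.7.
Round up.

n = 33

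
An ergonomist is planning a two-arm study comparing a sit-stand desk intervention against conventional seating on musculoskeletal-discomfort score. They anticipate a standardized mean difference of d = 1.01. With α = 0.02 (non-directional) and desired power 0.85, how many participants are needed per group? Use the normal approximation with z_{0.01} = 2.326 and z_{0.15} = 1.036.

n = 23 per group

For two independent groups with equal n: n = 2·((z_{α/2} + z_β) / d)².
z_{α/2} + z_β = 2.326 + 1.036 = 3.362.
n = 2 × (3.362 / 1.01)² = 2 × 3.329² = 2 × 11.08 = 22.2.
Round up to the next whole participant.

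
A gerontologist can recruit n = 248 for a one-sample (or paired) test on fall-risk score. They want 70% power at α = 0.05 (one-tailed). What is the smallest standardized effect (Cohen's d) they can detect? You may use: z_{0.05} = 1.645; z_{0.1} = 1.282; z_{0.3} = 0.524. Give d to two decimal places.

For a single sample (or paired design) of n = 248: d_min = (z_{α} + z_β)/√n.
z-sum = 1.645 + 0.524 = 2.169.
d_min = 2.169 / √248 = 2.169 / 15.748 = 0.138.

d_min ≈ 0.14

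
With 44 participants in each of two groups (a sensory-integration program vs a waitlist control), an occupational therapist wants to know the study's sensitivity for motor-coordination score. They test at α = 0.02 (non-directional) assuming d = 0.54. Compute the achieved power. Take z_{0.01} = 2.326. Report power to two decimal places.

power ≈ 0.58

For two equal groups, power = Φ(d·√(n/2) − z_{α/2}).
d·√(n/2) = 0.54 × √(44/2) = 0.54 × 4.690 = 2.533.
z_β = 2.533 − 2.326 = 0.207.
Power = Φ(0.207) = 0.582.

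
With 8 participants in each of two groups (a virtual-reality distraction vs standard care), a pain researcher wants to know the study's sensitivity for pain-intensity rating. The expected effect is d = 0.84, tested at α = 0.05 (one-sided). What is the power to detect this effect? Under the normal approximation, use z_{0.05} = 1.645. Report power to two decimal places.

power ≈ 0.51

For two equal groups, power = Φ(d·√(n/2) − z_{α}).
d·√(n/2) = 0.84 × √(8/2) = 0.84 × 2.000 = 1.680.
z_β = 1.680 − 1.645 = 0.035.
Power = Φ(0.035) = 0.514.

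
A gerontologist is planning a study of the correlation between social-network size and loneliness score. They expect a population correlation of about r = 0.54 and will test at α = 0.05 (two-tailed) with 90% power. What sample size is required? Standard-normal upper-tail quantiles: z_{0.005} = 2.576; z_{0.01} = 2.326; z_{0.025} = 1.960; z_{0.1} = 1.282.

Fisher's z: C = ½·ln((1+r)/(1−r)) = ½·ln(3.3478) = 0.6042.
n = ((z_{α/2} + z_β)/C)² + 3.
(1.960 + 1.282) / 0.6042 = 3.242 / 0.6042 = 5.366.
n = 5.366² + 3 = 28.79 + 3 = 31.8.
Round up.

n = 32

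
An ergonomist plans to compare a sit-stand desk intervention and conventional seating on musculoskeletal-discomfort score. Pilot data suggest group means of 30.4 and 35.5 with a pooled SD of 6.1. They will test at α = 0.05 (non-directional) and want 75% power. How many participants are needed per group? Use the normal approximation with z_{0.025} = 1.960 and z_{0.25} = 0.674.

n = 20 per group

Cohen's d = |M₁ − M₂| / SD_pooled = |30.4 − 35.5| / 6.1 = 5.1 / 6.1 = 0.836.
For two independent groups with equal n: n = 2·((z_{α/2} + z_β) / d)².
z_{α/2} + z_β = 1.960 + 0.674 = 2.634.
n = 2 × (2.634 / 0.836)² = 2 × 3.151² = 2 × 9.93 = 19.9.
Round up to the next whole participant.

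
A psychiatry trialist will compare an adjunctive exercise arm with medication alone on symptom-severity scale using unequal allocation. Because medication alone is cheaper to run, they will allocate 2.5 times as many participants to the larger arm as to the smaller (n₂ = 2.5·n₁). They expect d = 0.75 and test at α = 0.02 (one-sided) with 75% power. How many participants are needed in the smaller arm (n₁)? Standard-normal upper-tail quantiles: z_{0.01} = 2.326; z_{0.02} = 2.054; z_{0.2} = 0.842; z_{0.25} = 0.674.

n₁ = 19

With allocation ratio k = n₂/n₁ = 2.5, Var(x̄₁−x̄₂) = σ²(1/n₁ + 1/(k·n₁)) = σ²·(k+1)/(k·n₁).
So n₁ = (1 + 1/k)·((z_{α} + z_β)/d)² = 1.400 × (2.728/0.75)².
n₁ = 1.400 × 13.23 = 18.5.
Round up: n₁ = 19, giving n₂ = ⌈2.5 × 19⌉ = ⌈47.5⌉ = 48.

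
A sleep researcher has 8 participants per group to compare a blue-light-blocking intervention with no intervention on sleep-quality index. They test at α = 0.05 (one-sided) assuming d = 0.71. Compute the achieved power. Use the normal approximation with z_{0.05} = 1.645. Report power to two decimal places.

power ≈ 0.41

For two equal groups, power = Φ(d·√(n/2) − z_{α}).
d·√(n/2) = 0.71 × √(8/2) = 0.71 × 2.000 = 1.420.
z_β = 1.420 − 1.645 = -0.225.
Power = Φ(-0.225) = 0.411.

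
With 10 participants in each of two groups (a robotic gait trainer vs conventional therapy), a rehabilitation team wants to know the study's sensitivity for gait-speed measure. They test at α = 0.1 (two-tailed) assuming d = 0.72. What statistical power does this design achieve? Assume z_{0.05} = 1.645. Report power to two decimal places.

For two equal groups, power = Φ(d·√(n/2) − z_{α/2}).
d·√(n/2) = 0.72 × √(10/2) = 0.72 × 2.236 = 1.610.
z_β = 1.610 − 1.645 = -0.035.
Power = Φ(-0.035) = 0.486.

power ≈ 0.49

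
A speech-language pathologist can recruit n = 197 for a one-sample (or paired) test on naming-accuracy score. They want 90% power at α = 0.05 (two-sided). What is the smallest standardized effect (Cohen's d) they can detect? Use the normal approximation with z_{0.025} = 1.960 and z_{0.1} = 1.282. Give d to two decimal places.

For a single sample (or paired design) of n = 197: d_min = (z_{α/2} + z_β)/√n.
z-sum = 1.960 + 1.282 = 3.242.
d_min = 3.242 / √197 = 3.242 / 14.036 = 0.231.

d_min ≈ 0.23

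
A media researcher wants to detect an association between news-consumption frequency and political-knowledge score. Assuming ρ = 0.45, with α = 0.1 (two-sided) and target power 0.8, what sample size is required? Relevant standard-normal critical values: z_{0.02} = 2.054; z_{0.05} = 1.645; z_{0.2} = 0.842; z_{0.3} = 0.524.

Fisher's z: C = ½·ln((1+r)/(1−r)) = ½·ln(2.6364) = 0.4847.
n = ((z_{α/2} + z_β)/C)² + 3.
(1.645 + 0.842) / 0.4847 = 2.487 / 0.4847 = 5.131.
n = 5.131² + 3 = 26.33 + 3 = 29.3.
Round up.

n = 30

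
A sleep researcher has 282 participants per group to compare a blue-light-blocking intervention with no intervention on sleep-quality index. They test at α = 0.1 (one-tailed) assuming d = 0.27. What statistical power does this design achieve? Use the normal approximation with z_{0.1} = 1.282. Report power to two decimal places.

power ≈ 0.97

For two equal groups, power = Φ(d·√(n/2) − z_{α}).
d·√(n/2) = 0.27 × √(282/2) = 0.27 × 11.874 = 3.206.
z_β = 3.206 − 1.282 = 1.924.
Power = Φ(1.924) = 0.973.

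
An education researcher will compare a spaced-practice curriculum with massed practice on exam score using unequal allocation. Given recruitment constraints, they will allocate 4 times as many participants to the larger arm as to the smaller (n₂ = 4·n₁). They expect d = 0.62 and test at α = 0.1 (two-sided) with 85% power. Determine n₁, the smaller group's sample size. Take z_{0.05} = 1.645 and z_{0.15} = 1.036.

n₁ = 24

With allocation ratio k = n₂/n₁ = 4, Var(x̄₁−x̄₂) = σ²(1/n₁ + 1/(k·n₁)) = σ²·(k+1)/(k·n₁).
So n₁ = (1 + 1/k)·((z_{α/2} + z_β)/d)² = 1.250 × (2.681/0.62)².
n₁ = 1.250 × 18.70 = 23.4.
Round up: n₁ = 24, giving n₂ = 4 × 24 = 96.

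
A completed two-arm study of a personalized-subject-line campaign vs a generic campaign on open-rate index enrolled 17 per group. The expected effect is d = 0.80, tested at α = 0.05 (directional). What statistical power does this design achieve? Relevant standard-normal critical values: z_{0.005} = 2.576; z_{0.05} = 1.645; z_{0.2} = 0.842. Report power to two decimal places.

For two equal groups, power = Φ(d·√(n/2) − z_{α}).
d·√(n/2) = 0.80 × √(17/2) = 0.80 × 2.915 = 2.332.
z_β = 2.332 − 1.645 = 0.687.
Power = Φ(0.687) = 0.754.

power ≈ 0.75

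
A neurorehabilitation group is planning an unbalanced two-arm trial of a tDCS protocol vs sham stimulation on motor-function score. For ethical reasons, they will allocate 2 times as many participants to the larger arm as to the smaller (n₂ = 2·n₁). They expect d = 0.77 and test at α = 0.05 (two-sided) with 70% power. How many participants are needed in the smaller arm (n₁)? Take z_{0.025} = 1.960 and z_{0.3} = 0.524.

With allocation ratio k = n₂/n₁ = 2, Var(x̄₁−x̄₂) = σ²(1/n₁ + 1/(k·n₁)) = σ²·(k+1)/(k·n₁).
So n₁ = (1 + 1/k)·((z_{α/2} + z_β)/d)² = 1.500 × (2.484/0.77)².
n₁ = 1.500 × 10.41 = 15.6.
Round up: n₁ = 16, giving n₂ = 2 × 16 = 32.

n₁ = 16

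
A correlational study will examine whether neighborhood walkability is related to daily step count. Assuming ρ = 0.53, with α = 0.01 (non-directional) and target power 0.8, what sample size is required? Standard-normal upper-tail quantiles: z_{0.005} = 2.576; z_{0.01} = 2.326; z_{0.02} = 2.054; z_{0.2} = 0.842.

Fisher's z: C = ½·ln((1+r)/(1−r)) = ½·ln(3.2553) = 0.5901.
n = ((z_{α/2} + z_β)/C)² + 3.
(2.576 + 0.842) / 0.5901 = 3.418 / 0.5901 = 5.792.
n = 5.792² + 3 = 33.55 + 3 = 36.6.
Round up.

n = 37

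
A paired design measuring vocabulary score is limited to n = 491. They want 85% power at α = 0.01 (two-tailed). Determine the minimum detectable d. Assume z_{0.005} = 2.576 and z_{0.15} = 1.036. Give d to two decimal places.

d_min ≈ 0.16

For a single sample (or paired design) of n = 491: d_min = (z_{α/2} + z_β)/√n.
z-sum = 2.576 + 1.036 = 3.612.
d_min = 3.612 / √491 = 3.612 / 22.159 = 0.163.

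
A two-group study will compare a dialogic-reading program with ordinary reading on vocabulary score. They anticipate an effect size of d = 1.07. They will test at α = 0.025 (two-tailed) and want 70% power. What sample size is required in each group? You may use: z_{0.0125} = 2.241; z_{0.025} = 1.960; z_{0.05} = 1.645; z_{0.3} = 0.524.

n = 14 per group

For two independent groups with equal n: n = 2·((z_{α/2} + z_β) / d)².
z_{α/2} + z_β = 2.241 + 0.524 = 2.765.
n = 2 × (2.765 / 1.07)² = 2 × 2.584² = 2 × 6.68 = 13.4.
Round up to the next whole participant.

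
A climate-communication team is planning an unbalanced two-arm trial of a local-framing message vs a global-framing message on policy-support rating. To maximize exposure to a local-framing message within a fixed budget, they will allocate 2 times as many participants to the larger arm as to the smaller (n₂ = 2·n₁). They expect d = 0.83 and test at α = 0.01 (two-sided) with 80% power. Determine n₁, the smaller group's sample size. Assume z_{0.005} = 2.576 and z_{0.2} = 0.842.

n₁ = 26

With allocation ratio k = n₂/n₁ = 2, Var(x̄₁−x̄₂) = σ²(1/n₁ + 1/(k·n₁)) = σ²·(k+1)/(k·n₁).
So n₁ = (1 + 1/k)·((z_{α/2} + z_β)/d)² = 1.500 × (3.418/0.83)².
n₁ = 1.500 × 16.96 = 25.4.
Round up: n₁ = 26, giving n₂ = 2 × 26 = 52.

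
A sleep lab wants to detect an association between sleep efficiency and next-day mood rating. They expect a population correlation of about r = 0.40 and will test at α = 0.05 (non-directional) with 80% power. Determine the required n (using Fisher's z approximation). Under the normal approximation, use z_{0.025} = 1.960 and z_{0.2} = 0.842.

Fisher's z: C = ½·ln((1+r)/(1−r)) = ½·ln(2.3333) = 0.4236.
n = ((z_{α/2} + z_β)/C)² + 3.
(1.960 + 0.842) / 0.4236 = 2.802 / 0.4236 = 6.615.
n = 6.615² + 3 = 43.75 + 3 = 46.8.
Round up.

n = 47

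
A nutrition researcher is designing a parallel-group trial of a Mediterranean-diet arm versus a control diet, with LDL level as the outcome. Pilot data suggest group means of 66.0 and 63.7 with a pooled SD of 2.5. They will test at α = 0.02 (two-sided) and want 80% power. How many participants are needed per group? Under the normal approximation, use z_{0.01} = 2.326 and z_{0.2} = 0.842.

n = 24 per group

Cohen's d = |M₁ − M₂| / SD_pooled = |66.0 − 63.7| / 2.5 = 2.3 / 2.5 = 0.920.
For two independent groups with equal n: n = 2·((z_{α/2} + z_β) / d)².
z_{α/2} + z_β = 2.326 + 0.842 = 3.168.
n = 2 × (3.168 / 0.920)² = 2 × 3.443² = 2 × 11.86 = 23.7.
Round up to the next whole participant.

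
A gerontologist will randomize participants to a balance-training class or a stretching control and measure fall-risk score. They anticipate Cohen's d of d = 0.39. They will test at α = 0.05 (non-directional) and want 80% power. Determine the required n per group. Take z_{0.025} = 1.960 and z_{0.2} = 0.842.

For two independent groups with equal n: n = 2·((z_{α/2} + z_β) / d)².
z_{α/2} + z_β = 1.960 + 0.842 = 2.802.
n = 2 × (2.802 / 0.39)² = 2 × 7.185² = 2 × 51.62 = 103.2.
Round up to the next whole participant.

n = 104 per group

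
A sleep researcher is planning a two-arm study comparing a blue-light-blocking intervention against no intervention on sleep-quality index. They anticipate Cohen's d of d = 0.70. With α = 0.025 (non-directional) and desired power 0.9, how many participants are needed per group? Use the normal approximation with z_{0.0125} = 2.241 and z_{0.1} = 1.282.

For two independent groups with equal n: n = 2·((z_{α/2} + z_β) / d)².
z_{α/2} + z_β = 2.241 + 1.282 = 3.523.
n = 2 × (3.523 / 0.70)² = 2 × 5.033² = 2 × 25.33 = 50.7.
Round up to the next whole participant.

n = 51 per group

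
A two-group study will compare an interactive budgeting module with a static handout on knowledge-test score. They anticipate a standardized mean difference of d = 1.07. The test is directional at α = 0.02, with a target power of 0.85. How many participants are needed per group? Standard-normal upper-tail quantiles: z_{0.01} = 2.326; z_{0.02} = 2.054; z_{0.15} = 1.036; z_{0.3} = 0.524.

For two independent groups with equal n: n = 2·((z_{α} + z_β) / d)².
z_{α} + z_β = 2.054 + 1.036 = 3.090.
n = 2 × (3.090 / 1.07)² = 2 × 2.888² = 2 × 8.34 = 16.7.
Round up to the next whole participant.

n = 17 per group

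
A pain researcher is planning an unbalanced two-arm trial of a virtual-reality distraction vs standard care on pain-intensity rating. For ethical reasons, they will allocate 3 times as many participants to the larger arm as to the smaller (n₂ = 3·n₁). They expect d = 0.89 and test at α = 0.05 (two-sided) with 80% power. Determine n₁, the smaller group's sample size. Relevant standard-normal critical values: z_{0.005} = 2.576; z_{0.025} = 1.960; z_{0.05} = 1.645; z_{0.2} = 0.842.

With allocation ratio k = n₂/n₁ = 3, Var(x̄₁−x̄₂) = σ²(1/n₁ + 1/(k·n₁)) = σ²·(k+1)/(k·n₁).
So n₁ = (1 + 1/k)·((z_{α/2} + z_β)/d)² = 1.333 × (2.802/0.89)².
n₁ = 1.333 × 9.91 = 13.2.
Round up: n₁ = 14, giving n₂ = 3 × 14 = 42.

n₁ = 14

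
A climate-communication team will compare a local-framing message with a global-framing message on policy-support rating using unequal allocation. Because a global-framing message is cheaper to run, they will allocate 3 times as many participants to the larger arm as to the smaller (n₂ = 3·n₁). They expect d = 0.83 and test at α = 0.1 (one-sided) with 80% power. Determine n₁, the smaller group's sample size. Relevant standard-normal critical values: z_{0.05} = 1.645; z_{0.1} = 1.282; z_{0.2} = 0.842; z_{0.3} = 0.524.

n₁ = 9

With allocation ratio k = n₂/n₁ = 3, Var(x̄₁−x̄₂) = σ²(1/n₁ + 1/(k·n₁)) = σ²·(k+1)/(k·n₁).
So n₁ = (1 + 1/k)·((z_{α} + z_β)/d)² = 1.333 × (2.124/0.83)².
n₁ = 1.333 × 6.55 = 8.7.
Round up: n₁ = 9, giving n₂ = 3 × 9 = 27.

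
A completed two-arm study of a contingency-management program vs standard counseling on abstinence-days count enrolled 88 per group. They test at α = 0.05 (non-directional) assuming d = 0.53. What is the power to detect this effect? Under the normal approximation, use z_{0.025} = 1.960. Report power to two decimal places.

power ≈ 0.94

For two equal groups, power = Φ(d·√(n/2) − z_{α/2}).
d·√(n/2) = 0.53 × √(88/2) = 0.53 × 6.633 = 3.516.
z_β = 3.516 − 1.960 = 1.556.
Power = Φ(1.556) = 0.940.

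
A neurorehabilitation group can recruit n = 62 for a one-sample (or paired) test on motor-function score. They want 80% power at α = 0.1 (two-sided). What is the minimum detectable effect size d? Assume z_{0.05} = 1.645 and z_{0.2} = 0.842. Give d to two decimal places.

d_min ≈ 0.32

For a single sample (or paired design) of n = 62: d_min = (z_{α/2} + z_β)/√n.
z-sum = 1.645 + 0.842 = 2.487.
d_min = 2.487 / √62 = 2.487 / 7.874 = 0.316.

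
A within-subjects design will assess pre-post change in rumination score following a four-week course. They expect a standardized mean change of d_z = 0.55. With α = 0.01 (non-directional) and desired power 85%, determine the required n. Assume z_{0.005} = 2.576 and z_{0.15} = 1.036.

n = 44 pairs

For a paired (one-sample on differences) test: n = ((z_{α/2} + z_β) / d)².
z_{α/2} + z_β = 2.576 + 1.036 = 3.612.
n = (3.612 / 0.55)² = 6.567² = 43.13.
Round up.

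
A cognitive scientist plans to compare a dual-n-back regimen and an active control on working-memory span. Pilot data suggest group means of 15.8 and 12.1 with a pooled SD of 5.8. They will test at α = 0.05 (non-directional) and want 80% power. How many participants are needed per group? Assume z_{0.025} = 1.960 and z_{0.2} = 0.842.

n = 39 per group

Cohen's d = |M₁ − M₂| / SD_pooled = |15.8 − 12.1| / 5.8 = 3.7 / 5.8 = 0.638.
For two independent groups with equal n: n = 2·((z_{α/2} + z_β) / d)².
z_{α/2} + z_β = 1.960 + 0.842 = 2.802.
n = 2 × (2.802 / 0.638)² = 2 × 4.392² = 2 × 19.29 = 38.6.
Round up to the next whole participant.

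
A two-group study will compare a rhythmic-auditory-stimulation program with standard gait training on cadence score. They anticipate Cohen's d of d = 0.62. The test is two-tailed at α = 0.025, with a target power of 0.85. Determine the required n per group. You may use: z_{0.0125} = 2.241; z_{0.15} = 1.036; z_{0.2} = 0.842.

n = 56 per group

For two independent groups with equal n: n = 2·((z_{α/2} + z_β) / d)².
z_{α/2} + z_β = 2.241 + 1.036 = 3.277.
n = 2 × (3.277 / 0.62)² = 2 × 5.285² = 2 × 27.94 = 55.9.
Round up to the next whole participant.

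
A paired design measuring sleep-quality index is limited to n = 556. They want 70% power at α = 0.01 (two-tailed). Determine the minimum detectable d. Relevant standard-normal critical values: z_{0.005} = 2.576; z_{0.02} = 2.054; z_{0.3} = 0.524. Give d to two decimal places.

d_min ≈ 0.13

For a single sample (or paired design) of n = 556: d_min = (z_{α/2} + z_β)/√n.
z-sum = 2.576 + 0.524 = 3.100.
d_min = 3.100 / √556 = 3.100 / 23.580 = 0.131.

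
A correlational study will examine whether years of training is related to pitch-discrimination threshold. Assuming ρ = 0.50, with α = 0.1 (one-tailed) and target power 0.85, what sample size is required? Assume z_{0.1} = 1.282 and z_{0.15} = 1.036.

n = 21

Fisher's z: C = ½·ln((1+r)/(1−r)) = ½·ln(3.0000) = 0.5493.
n = ((z_{α} + z_β)/C)² + 3.
(1.282 + 1.036) / 0.5493 = 2.318 / 0.5493 = 4.220.
n = 4.220² + 3 = 17.81 + 3 = 20.8.
Round up.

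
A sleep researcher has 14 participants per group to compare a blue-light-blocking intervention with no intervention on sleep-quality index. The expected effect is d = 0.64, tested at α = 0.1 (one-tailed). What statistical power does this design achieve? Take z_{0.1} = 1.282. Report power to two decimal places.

power ≈ 0.66

For two equal groups, power = Φ(d·√(n/2) − z_{α}).
d·√(n/2) = 0.64 × √(14/2) = 0.64 × 2.646 = 1.693.
z_β = 1.693 − 1.282 = 0.411.
Power = Φ(0.411) = 0.660.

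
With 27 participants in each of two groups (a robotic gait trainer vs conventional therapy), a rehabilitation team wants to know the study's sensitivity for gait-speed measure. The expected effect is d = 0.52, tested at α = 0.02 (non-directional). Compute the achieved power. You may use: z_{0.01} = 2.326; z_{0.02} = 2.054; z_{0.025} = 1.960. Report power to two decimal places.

For two equal groups, power = Φ(d·√(n/2) − z_{α/2}).
d·√(n/2) = 0.52 × √(27/2) = 0.52 × 3.674 = 1.911.
z_β = 1.911 − 2.326 = -0.415.
Power = Φ(-0.415) = 0.339.

power ≈ 0.34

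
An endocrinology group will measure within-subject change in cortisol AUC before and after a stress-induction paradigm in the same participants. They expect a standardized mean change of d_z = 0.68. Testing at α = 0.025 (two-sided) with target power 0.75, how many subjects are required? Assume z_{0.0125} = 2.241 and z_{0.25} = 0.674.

For a paired (one-sample on differences) test: n = ((z_{α/2} + z_β) / d)².
z_{α/2} + z_β = 2.241 + 0.674 = 2.915.
n = (2.915 / 0.68)² = 4.287² = 18.38.
Round up.

n = 19 pairs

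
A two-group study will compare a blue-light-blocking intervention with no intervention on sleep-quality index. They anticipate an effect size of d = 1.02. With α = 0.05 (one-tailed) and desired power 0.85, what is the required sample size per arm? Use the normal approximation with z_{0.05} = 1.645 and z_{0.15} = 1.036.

n = 14 per group

For two independent groups with equal n: n = 2·((z_{α} + z_β) / d)².
z_{α} + z_β = 1.645 + 1.036 = 2.681.
n = 2 × (2.681 / 1.02)² = 2 × 2.628² = 2 × 6.91 = 13.8.
Round up to the next whole participant.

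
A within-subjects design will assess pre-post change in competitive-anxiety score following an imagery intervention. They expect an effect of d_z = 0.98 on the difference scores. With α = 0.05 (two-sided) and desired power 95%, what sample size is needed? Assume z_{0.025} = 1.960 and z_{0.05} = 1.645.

n = 14 pairs

For a paired (one-sample on differences) test: n = ((z_{α/2} + z_β) / d)².
z_{α/2} + z_β = 1.960 + 1.645 = 3.605.
n = (3.605 / 0.98)² = 3.679² = 13.53.
Round up.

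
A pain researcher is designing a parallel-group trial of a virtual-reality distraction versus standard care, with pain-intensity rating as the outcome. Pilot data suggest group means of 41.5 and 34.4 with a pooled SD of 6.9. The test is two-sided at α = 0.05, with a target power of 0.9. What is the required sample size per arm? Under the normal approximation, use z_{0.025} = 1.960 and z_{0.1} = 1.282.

n = 20 per group

Cohen's d = |M₁ − M₂| / SD_pooled = |41.5 − 34.4| / 6.9 = 7.1 / 6.9 = 1.029.
For two independent groups with equal n: n = 2·((z_{α/2} + z_β) / d)².
z_{α/2} + z_β = 1.960 + 1.282 = 3.242.
n = 2 × (3.242 / 1.029)² = 2 × 3.151² = 2 × 9.93 = 19.9.
Round up to the next whole participant.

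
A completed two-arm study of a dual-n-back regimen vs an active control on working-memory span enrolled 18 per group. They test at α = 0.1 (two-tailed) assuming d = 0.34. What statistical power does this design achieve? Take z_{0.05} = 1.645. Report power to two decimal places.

For two equal groups, power = Φ(d·√(n/2) − z_{α/2}).
d·√(n/2) = 0.34 × √(18/2) = 0.34 × 3.000 = 1.020.
z_β = 1.020 − 1.645 = -0.625.
Power = Φ(-0.625) = 0.266.

power ≈ 0.27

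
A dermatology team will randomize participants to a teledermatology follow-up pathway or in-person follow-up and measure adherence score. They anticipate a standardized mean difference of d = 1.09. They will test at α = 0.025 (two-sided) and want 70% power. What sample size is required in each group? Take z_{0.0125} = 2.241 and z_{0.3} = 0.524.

For two independent groups with equal n: n = 2·((z_{α/2} + z_β) / d)².
z_{α/2} + z_β = 2.241 + 0.524 = 2.765.
n = 2 × (2.765 / 1.09)² = 2 × 2.537² = 2 × 6.43 = 12.9.
Round up to the next whole participant.

n = 13 per group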